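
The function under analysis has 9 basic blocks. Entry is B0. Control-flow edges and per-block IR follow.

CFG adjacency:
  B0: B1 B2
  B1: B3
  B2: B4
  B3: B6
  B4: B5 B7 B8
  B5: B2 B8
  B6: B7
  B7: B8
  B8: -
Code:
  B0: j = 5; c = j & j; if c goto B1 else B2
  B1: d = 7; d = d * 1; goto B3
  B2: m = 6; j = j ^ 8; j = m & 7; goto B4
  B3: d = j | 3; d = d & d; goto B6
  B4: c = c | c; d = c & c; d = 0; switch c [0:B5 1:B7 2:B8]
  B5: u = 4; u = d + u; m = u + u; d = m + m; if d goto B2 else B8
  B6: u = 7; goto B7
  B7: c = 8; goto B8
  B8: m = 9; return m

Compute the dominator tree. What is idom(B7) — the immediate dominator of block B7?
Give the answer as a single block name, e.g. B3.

idom tree: B1←B0 B2←B0 B3←B1 B4←B2 B5←B4 B6←B3 B7←B0 B8←B0
Join-block Dom:
  B2: preds {B0,B5}: {B0} ∩ {B0,B2,B4,B5} = {B0}; idom=B0
  B7: preds {B4,B6}: {B0,B2,B4} ∩ {B0,B1,B3,B6} = {B0}; idom=B0
  B8: preds {B4,B5,B7}: {B0,B2,B4} ∩ {B0,B2,B4,B5} ∩ {B0,B7} = {B0}; idom=B0

idom(B7) = B0

Answer: B0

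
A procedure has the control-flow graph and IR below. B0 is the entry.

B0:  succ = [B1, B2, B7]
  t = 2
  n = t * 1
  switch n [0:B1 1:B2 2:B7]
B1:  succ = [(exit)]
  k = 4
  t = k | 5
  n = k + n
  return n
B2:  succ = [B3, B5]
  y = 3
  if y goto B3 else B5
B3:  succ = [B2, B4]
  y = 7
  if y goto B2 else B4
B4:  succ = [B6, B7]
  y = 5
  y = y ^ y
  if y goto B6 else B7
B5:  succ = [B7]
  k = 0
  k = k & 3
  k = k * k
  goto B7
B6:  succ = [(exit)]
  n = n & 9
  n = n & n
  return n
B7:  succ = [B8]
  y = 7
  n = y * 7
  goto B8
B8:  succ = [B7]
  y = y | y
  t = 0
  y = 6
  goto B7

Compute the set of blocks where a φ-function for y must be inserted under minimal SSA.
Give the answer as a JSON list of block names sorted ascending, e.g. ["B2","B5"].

idom tree: B1←B0 B2←B0 B3←B2 B4←B3 B5←B2 B6←B4 B7←B0 B8←B7
Join-block Dom:
  B2: preds {B0,B3}: {B0} ∩ {B0,B2,B3} = {B0}; idom=B0
  B7: preds {B0,B4,B5,B8}: {B0} ∩ {B0,B2,B3,B4} ∩ {B0,B2,B5} ∩ {B0,B7,B8} = {B0}; idom=B0

DF derivation:
  join B2 pred B0: · stop@B0
  join B2 pred B3: B3→B2 stop@B0
  join B7 pred B0: · stop@B0
  join B7 pred B4: B4→B3→B2 stop@B0
  join B7 pred B5: B5→B2 stop@B0
  join B7 pred B8: B8→B7 stop@B0
  DF(B0)=∅
  DF(B1)=∅
  DF(B2)={B2,B7}
  DF(B3)={B2,B7}
  DF(B4)={B7}
  DF(B5)={B7}
  DF(B6)=∅
  DF(B7)={B7}
  DF(B8)={B7}

φ for y: defs {B2,B3,B4,B7,B8}
  DF⁺ = {B2,B7}

Answer: ["B2", "B7"]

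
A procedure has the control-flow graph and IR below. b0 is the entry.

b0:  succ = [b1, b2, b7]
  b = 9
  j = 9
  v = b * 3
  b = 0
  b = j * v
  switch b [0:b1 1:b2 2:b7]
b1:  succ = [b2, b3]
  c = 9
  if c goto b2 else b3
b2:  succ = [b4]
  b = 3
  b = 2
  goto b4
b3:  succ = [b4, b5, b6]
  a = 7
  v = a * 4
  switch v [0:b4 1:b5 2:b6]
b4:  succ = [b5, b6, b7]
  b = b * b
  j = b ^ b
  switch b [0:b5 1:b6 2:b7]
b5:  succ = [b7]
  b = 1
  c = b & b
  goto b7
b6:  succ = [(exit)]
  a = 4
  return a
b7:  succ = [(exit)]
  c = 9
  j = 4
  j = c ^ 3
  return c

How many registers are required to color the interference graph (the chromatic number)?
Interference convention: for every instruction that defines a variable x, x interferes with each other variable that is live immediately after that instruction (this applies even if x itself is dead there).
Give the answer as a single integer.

Answer: 3

Derivation:
Per-block:
  b0 def {b,j,v} use ∅
  b1 def {c} use ∅
  b2 def {b} use ∅
  b3 def {a,v} use ∅
  b4 def {b,j} use {b}
  b5 def {b,c} use ∅
  b6 def {a} use ∅
  b7 def {c,j} use ∅

Backward fixpoint:
  live b0: ∅→{b}
  live b1: {b}→{b}
  live b2: ∅→{b}
  live b3: {b}→{b}
  live b4: {b}→∅
  live b5: ∅→∅
  live b6: ∅→∅
  live b7: ∅→∅

Interfere edges:
  a — {b}
  b — {a,c,j,v}
  c — {b,j}
  j — {b,c,v}
  v — {b,j}

Registers:
  {b,c,j} pairwise interfere (3-clique) ⇒ χ ≥ 3
  3-colouring: r0={b}  r1={a,j}  r2={c,v}
  χ = 3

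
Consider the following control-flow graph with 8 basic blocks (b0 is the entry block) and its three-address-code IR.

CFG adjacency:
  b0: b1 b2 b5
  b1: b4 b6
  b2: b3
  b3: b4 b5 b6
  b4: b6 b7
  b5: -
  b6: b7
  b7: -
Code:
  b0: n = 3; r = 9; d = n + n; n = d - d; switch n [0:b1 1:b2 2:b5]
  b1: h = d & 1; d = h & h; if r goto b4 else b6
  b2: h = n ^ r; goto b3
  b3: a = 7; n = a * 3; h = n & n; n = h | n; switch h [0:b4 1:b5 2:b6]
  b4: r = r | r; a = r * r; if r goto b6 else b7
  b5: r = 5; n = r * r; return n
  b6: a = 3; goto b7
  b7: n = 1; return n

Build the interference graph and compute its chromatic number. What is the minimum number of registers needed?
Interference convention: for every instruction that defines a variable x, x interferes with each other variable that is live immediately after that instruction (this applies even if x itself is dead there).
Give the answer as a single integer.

Per-block:
  b0 def {d,n,r} use ∅
  b1 def {d,h} use {d,r}
  b2 def {h} use {n,r}
  b3 def {a,h,n} use ∅
  b4 def {a,r} use {r}
  b5 def {n,r} use ∅
  b6 def {a} use ∅
  b7 def {n} use ∅

Liveness:
  live b0: ∅→{d,n,r}
  live b1: {d,r}→{r}
  live b2: {n,r}→{r}
  live b3: {r}→{r}
  live b4: {r}→∅
  live b5: ∅→∅
  live b6: ∅→∅
  live b7: ∅→∅

Interfere edges:
  a↔{r}
  d↔{n,r}
  h↔{n,r}
  n↔{d,h,r}
  r↔{a,d,h,n}

Chromatic number:
  {d,n,r} pairwise interfere (3-clique) ⇒ χ ≥ 3
  assign a→r1 d→r2 h→r2 n→r1 r→r0 — no edge inside a register ⇒ χ ≤ 3
  χ = 3

Answer: 3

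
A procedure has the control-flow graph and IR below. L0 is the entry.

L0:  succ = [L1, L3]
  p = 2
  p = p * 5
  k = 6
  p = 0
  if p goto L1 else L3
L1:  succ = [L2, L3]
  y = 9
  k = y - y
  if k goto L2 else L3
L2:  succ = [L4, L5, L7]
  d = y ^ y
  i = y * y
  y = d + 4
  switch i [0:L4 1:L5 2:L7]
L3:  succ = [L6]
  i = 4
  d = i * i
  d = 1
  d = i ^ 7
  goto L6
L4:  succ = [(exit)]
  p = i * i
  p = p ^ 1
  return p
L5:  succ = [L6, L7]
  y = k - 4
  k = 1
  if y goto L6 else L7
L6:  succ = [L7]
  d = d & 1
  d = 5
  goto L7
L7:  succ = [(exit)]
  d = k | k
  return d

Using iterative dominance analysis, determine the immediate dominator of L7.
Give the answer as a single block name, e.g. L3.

idom tree: L1←L0 L2←L1 L3←L0 L4←L2 L5←L2 L6←L0 L7←L0
Dom∩ at merges:
  L3: preds {L0,L1}: {L0} ∩ {L0,L1} = {L0}; idom=L0
  L6: preds {L3,L5}: {L0,L3} ∩ {L0,L1,L2,L5} = {L0}; idom=L0
  L7: preds {L2,L5,L6}: {L0,L1,L2} ∩ {L0,L1,L2,L5} ∩ {L0,L6} = {L0}; idom=L0

idom(L7) = L0

Answer: L0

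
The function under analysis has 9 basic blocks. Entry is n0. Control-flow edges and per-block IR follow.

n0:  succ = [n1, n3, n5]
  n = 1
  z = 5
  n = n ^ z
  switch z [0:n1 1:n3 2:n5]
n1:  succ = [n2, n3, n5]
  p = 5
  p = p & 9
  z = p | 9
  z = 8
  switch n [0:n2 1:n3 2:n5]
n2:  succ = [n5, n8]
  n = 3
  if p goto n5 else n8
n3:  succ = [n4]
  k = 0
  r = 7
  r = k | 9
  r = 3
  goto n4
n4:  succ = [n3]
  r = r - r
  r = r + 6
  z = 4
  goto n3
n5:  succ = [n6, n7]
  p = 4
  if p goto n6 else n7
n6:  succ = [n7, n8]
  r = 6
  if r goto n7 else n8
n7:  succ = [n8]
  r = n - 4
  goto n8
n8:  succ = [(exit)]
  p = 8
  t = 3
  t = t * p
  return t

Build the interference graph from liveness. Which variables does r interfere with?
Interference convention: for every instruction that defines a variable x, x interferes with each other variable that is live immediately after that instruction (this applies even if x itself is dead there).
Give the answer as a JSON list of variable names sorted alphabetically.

Block summaries:
  n0 def {n,z} use ∅
  n1 def {p,z} use {n}
  n2 def {n} use {p}
  n3 def {k,r} use ∅
  n4 def {r,z} use {r}
  n5 def {p} use ∅
  n6 def {r} use ∅
  n7 def {r} use {n}
  n8 def {p,t} use ∅

Backward fixpoint:
  live n0: ∅→{n}
  live n1: {n}→{n,p}
  live n2: {p}→{n}
  live n3: ∅→{r}
  live n4: {r}→∅
  live n5: {n}→{n}
  live n6: {n}→{n}
  live n7: {n}→∅
  live n8: ∅→∅

Interference:
  k: {r}
  n: {p,r,z}
  p: {n,t,z}
  r: {k,n}
  t: {p}
  z: {n,p}

N(r) = ["k", "n"]

Answer: ["k", "n"]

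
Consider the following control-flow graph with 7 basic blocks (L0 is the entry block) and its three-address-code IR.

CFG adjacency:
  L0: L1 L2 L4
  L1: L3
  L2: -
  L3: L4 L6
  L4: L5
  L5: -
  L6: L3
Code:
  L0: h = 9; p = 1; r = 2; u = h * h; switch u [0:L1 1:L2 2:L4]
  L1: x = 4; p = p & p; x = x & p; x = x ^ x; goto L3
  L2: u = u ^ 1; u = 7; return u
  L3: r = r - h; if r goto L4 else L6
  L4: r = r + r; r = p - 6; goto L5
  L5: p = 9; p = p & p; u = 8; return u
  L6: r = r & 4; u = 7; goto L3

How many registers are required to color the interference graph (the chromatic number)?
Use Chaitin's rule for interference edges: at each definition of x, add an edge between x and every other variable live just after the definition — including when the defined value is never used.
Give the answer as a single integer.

def/use:
  L0: def={h,p,r,u} ue=∅
  L1: def={p,x} ue={p}
  L2: def={u} ue={u}
  L3: def={r} ue={h,r}
  L4: def={r} ue={p,r}
  L5: def={p,u} ue=∅
  L6: def={r,u} ue={r}

Backward fixpoint:
  live L0: ∅→{h,p,r,u}
  live L1: {h,p,r}→{h,p,r}
  live L2: {u}→∅
  live L3: {h,p,r}→{h,p,r}
  live L4: {p,r}→∅
  live L5: ∅→∅
  live L6: {h,p,r}→{h,p,r}

Interfere edges:
  h: {p,r,u,x}
  p: {h,r,u,x}
  r: {h,p,u,x}
  u: {h,p,r}
  x: {h,p,r}

Chromatic number:
  clique {h,p,r,u} ⇒ need ≥ 4
  4-colouring: R0={h}  R1={p}  R2={r}  R3={u,x}
  χ = 4

Answer: 4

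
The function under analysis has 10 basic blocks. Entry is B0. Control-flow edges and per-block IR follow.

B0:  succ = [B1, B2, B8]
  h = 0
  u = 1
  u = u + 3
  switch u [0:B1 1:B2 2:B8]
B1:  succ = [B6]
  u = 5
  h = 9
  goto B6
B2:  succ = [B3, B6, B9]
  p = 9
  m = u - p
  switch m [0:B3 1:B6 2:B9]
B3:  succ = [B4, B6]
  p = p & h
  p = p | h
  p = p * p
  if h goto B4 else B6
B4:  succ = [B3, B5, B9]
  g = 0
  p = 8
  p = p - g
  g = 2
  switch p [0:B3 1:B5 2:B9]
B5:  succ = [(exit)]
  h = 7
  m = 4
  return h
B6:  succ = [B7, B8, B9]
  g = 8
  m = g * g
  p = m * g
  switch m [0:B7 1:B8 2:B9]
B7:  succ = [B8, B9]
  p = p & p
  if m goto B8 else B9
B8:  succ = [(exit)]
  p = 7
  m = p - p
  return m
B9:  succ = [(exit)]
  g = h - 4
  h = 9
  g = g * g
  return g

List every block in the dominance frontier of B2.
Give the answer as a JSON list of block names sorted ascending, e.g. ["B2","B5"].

idom tree: B1←B0 B2←B0 B3←B2 B4←B3 B5←B4 B6←B0 B7←B6 B8←B0 B9←B0
Dom at joins:
  B3: preds {B2,B4}: {B0,B2} ∩ {B0,B2,B3,B4} = {B0,B2}; idom=B2
  B6: preds {B1,B2,B3}: {B0,B1} ∩ {B0,B2} ∩ {B0,B2,B3} = {B0}; idom=B0
  B8: preds {B0,B6,B7}: {B0} ∩ {B0,B6} ∩ {B0,B6,B7} = {B0}; idom=B0
  B9: preds {B2,B4,B6,B7}: {B0,B2} ∩ {B0,B2,B3,B4} ∩ {B0,B6} ∩ {B0,B6,B7} = {B0}; idom=B0

DF derivation:
  B3←B2: walk · to B2
  B3←B4: walk B4→B3 to B2
  B6←B1: walk B1 to B0
  B6←B2: walk B2 to B0
  B6←B3: walk B3→B2 to B0
  B8←B0: walk · to B0
  B8←B6: walk B6 to B0
  B8←B7: walk B7→B6 to B0
  B9←B2: walk B2 to B0
  B9←B4: walk B4→B3→B2 to B0
  B9←B6: walk B6 to B0
  B9←B7: walk B7→B6 to B0
  B0 → ∅
  B1 → {B6}
  B2 → {B6,B9}
  B3 → {B3,B6,B9}
  B4 → {B3,B9}
  B5 → ∅
  B6 → {B8,B9}
  B7 → {B8,B9}
  B8 → ∅
  B9 → ∅

DF(B2) = ["B6", "B9"]

Answer: ["B6", "B9"]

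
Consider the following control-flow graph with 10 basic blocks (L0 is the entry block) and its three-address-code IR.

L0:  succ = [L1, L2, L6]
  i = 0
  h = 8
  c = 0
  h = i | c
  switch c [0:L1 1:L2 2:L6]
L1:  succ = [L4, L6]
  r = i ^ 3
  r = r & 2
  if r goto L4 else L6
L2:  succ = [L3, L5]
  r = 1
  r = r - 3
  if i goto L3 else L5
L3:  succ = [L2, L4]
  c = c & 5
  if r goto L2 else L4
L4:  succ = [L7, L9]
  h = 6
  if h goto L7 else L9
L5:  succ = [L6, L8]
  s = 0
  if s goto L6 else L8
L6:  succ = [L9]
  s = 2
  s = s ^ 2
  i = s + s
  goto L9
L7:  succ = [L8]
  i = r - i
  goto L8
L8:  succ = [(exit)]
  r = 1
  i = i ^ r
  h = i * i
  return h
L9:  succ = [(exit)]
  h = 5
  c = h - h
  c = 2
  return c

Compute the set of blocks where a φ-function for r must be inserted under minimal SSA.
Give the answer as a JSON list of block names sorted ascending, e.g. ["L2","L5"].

Answer: ["L2", "L4", "L6", "L8", "L9"]

Analysis:
idom tree: L1←L0 L2←L0 L3←L2 L4←L0 L5←L2 L6←L0 L7←L4 L8←L0 L9←L0
Join-block Dom:
  L2: preds {L0,L3}: {L0} ∩ {L0,L2,L3} = {L0}; idom=L0
  L4: preds {L1,L3}: {L0,L1} ∩ {L0,L2,L3} = {L0}; idom=L0
  L6: preds {L0,L1,L5}: {L0} ∩ {L0,L1} ∩ {L0,L2,L5} = {L0}; idom=L0
  L8: preds {L5,L7}: {L0,L2,L5} ∩ {L0,L4,L7} = {L0}; idom=L0
  L9: preds {L4,L6}: {L0,L4} ∩ {L0,L6} = {L0}; idom=L0

DF walk-up:
  L2←L0: walk · to L0
  L2←L3: walk L3→L2 to L0
  L4←L1: walk L1 to L0
  L4←L3: walk L3→L2 to L0
  L6←L0: walk · to L0
  L6←L1: walk L1 to L0
  L6←L5: walk L5→L2 to L0
  L8←L5: walk L5→L2 to L0
  L8←L7: walk L7→L4 to L0
  L9←L4: walk L4 to L0
  L9←L6: walk L6 to L0
  DF(L0)=∅
  DF(L1)={L4,L6}
  DF(L2)={L2,L4,L6,L8}
  DF(L3)={L2,L4}
  DF(L4)={L8,L9}
  DF(L5)={L6,L8}
  DF(L6)={L9}
  DF(L7)={L8}
  DF(L8)=∅
  DF(L9)=∅

φ for r: defs {L1,L2,L8}
  DF⁺ = {L2,L4,L6,L8,L9}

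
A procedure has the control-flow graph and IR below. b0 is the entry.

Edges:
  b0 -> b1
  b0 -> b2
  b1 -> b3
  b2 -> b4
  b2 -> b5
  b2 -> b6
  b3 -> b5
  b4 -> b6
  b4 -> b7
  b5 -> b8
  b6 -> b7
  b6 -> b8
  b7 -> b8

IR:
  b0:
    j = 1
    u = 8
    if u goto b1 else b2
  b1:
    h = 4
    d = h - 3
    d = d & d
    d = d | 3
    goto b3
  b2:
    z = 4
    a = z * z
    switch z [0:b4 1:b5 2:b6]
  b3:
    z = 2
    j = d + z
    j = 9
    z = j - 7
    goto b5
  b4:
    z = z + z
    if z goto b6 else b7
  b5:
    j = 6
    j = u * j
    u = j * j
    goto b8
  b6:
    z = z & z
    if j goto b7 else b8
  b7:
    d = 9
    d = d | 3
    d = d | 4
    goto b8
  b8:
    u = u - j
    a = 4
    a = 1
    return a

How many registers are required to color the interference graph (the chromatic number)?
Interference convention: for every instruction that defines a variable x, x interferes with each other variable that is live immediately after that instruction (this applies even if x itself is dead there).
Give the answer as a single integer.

Answer: 4

Derivation:
def/use:
  b0 def {j,u} use ∅
  b1 def {d,h} use ∅
  b2 def {a,z} use ∅
  b3 def {j,z} use {d}
  b4 def {z} use {z}
  b5 def {j,u} use {u}
  b6 def {z} use {j,z}
  b7 def {d} use ∅
  b8 def {a,u} use {j,u}

Liveness:
  b0 li=∅ lo={j,u}
  b1 li={u} lo={d,u}
  b2 li={j,u} lo={j,u,z}
  b3 li={d,u} lo={u}
  b4 li={j,u,z} lo={j,u,z}
  b5 li={u} lo={j,u}
  b6 li={j,u,z} lo={j,u}
  b7 li={j,u} lo={j,u}
  b8 li={j,u} lo=∅

Conflict graph:
  a: {j,u,z}
  d: {j,u,z}
  h: {u}
  j: {a,d,u,z}
  u: {a,d,h,j,z}
  z: {a,d,j,u}

Colouring:
  {a,j,u,z} pairwise interfere (4-clique) ⇒ χ ≥ 4
  assign a→c3 d→c3 h→c1 j→c1 u→c0 z→c2 — no edge inside a register ⇒ χ ≤ 4
  χ = 4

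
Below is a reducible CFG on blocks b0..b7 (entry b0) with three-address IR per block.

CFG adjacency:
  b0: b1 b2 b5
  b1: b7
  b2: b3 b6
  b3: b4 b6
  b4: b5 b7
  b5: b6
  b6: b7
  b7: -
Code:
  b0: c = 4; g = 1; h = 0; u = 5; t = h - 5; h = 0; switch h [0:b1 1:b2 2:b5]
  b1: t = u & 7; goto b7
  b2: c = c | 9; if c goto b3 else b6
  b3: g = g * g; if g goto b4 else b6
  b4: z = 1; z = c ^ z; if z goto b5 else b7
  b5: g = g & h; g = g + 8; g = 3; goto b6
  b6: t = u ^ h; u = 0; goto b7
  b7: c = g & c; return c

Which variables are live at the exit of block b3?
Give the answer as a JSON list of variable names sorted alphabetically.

def/use:
  b0: {c,g,h,t,u} / ∅
  b1: {t} / {u}
  b2: {c} / {c}
  b3: {g} / {g}
  b4: {z} / {c}
  b5: {g} / {g,h}
  b6: {t,u} / {h,u}
  b7: {c} / {c,g}

Liveness:
  b0 li=∅ lo={c,g,h,u}
  b1 li={c,g,u} lo={c,g}
  b2 li={c,g,h,u} lo={c,g,h,u}
  b3 li={c,g,h,u} lo={c,g,h,u}
  b4 li={c,g,h,u} lo={c,g,h,u}
  b5 li={c,g,h,u} lo={c,g,h,u}
  b6 li={c,g,h,u} lo={c,g}
  b7 li={c,g} lo=∅

live-out(b3) = ["c", "g", "h", "u"]

Answer: ["c", "g", "h", "u"]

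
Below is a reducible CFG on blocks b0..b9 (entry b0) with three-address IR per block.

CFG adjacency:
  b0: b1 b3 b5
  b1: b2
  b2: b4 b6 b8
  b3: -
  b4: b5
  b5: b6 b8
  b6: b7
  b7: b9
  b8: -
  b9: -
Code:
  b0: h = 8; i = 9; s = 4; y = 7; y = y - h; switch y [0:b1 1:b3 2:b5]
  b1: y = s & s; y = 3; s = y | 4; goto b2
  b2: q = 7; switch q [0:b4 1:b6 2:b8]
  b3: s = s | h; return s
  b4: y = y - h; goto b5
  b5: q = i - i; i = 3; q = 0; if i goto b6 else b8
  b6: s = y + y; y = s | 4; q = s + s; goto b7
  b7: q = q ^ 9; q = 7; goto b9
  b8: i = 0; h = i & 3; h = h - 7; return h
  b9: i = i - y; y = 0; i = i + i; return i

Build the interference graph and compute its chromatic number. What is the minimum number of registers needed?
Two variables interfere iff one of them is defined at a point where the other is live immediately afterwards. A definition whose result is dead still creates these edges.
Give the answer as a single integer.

Answer: 4

Analysis:
Block summaries:
  b0: {h,i,s,y} / ∅
  b1: {s,y} / {s}
  b2: {q} / ∅
  b3: {s} / {h,s}
  b4: {y} / {h,y}
  b5: {i,q} / {i}
  b6: {q,s,y} / {y}
  b7: {q} / {q}
  b8: {h,i} / ∅
  b9: {i,y} / {i,y}

Live sets:
  b0: in=∅ out={h,i,s,y}
  b1: in={h,i,s} out={h,i,y}
  b2: in={h,i,y} out={h,i,y}
  b3: in={h,s} out=∅
  b4: in={h,i,y} out={i,y}
  b5: in={i,y} out={i,y}
  b6: in={i,y} out={i,q,y}
  b7: in={i,q,y} out={i,y}
  b8: in=∅ out=∅
  b9: in={i,y} out=∅

Interfere edges:
  h — {i,q,s,y}
  i — {h,q,s,y}
  q — {h,i,y}
  s — {h,i,y}
  y — {h,i,q,s}

Colouring:
  clique {h,i,q,y} ⇒ need ≥ 4
  4-colouring: c0={h}  c1={i}  c2={y}  c3={q,s}
  χ = 4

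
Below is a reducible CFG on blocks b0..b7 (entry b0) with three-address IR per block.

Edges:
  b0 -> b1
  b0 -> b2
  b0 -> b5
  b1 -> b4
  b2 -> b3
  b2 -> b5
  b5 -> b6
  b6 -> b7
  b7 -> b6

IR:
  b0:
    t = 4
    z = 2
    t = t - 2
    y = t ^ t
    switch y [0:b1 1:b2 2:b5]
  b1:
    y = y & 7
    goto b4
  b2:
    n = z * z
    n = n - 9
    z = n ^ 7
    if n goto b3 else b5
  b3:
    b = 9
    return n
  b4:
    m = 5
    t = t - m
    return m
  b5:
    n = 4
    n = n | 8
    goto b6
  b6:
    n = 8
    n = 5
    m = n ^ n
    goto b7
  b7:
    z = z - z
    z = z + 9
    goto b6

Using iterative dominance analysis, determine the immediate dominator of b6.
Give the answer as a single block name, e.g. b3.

Answer: b5

Working:
idom tree: b1←b0 b2←b0 b3←b2 b4←b1 b5←b0 b6←b5 b7←b6
Join-block Dom:
  b5: preds {b0,b2}: {b0} ∩ {b0,b2} = {b0}; idom=b0
  b6: preds {b5,b7}: {b0,b5} ∩ {b0,b5,b6,b7} = {b0,b5}; idom=b5

idom(b6) = b5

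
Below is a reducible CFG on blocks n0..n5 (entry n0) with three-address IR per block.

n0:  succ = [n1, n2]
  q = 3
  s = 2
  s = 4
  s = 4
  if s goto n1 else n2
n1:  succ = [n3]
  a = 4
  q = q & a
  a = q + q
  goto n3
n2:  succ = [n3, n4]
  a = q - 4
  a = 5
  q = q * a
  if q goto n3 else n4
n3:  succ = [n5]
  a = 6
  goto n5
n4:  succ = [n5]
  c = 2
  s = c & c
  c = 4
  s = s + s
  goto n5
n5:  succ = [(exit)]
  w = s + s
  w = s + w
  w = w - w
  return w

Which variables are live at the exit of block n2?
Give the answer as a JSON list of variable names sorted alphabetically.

Answer: ["s"]

Working:
Block summaries:
  n0: def={q,s} ue=∅
  n1: def={a,q} ue={q}
  n2: def={a,q} ue={q}
  n3: def={a} ue=∅
  n4: def={c,s} ue=∅
  n5: def={w} ue={s}

Liveness:
  n0 li=∅ lo={q,s}
  n1 li={q,s} lo={s}
  n2 li={q,s} lo={s}
  n3 li={s} lo={s}
  n4 li=∅ lo={s}
  n5 li={s} lo=∅

live-out(n2) = ["s"]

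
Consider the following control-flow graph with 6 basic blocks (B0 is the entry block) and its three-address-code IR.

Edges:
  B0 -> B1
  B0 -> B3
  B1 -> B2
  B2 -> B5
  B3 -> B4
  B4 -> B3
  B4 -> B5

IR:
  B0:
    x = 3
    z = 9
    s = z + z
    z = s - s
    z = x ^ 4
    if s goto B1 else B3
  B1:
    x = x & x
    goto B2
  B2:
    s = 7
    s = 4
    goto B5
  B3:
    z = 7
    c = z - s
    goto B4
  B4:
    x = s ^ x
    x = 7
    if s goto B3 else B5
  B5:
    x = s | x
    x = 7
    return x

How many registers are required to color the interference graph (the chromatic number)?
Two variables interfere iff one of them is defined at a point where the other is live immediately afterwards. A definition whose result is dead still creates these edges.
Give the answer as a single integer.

def/use:
  B0: {s,x,z} / ∅
  B1: {x} / {x}
  B2: {s} / ∅
  B3: {c,z} / {s}
  B4: {x} / {s,x}
  B5: {x} / {s,x}

Backward fixpoint:
  B0: in=∅ out={s,x}
  B1: in={x} out={x}
  B2: in={x} out={s,x}
  B3: in={s,x} out={s,x}
  B4: in={s,x} out={s,x}
  B5: in={s,x} out=∅

Conflict graph:
  c: {s,x}
  s: {c,x,z}
  x: {c,s,z}
  z: {s,x}

Colouring:
  lower bound: {c,s,x} mutually conflict ⇒ χ ≥ 3
  assign c→R2 s→R0 x→R1 z→R2 — no edge inside a register ⇒ χ ≤ 3
  χ = 3

Answer: 3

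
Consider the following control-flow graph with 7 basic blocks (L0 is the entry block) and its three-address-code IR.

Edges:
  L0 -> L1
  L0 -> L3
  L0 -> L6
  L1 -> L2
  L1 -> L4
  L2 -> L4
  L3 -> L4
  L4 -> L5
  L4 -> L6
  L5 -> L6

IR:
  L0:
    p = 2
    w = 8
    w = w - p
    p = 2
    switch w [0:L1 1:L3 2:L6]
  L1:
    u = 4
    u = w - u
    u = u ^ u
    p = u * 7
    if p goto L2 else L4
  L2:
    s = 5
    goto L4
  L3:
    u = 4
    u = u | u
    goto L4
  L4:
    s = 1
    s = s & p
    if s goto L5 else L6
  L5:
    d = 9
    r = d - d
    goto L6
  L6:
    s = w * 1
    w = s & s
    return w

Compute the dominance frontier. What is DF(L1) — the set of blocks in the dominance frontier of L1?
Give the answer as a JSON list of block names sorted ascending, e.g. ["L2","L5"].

idom tree: L1←L0 L2←L1 L3←L0 L4←L0 L5←L4 L6←L0
Dom∩ at merges:
  L4: preds {L1,L2,L3}: {L0,L1} ∩ {L0,L1,L2} ∩ {L0,L3} = {L0}; idom=L0
  L6: preds {L0,L4,L5}: {L0} ∩ {L0,L4} ∩ {L0,L4,L5} = {L0}; idom=L0

Frontier:
  join L4 pred L1: L1 stop@L0
  join L4 pred L2: L2→L1 stop@L0
  join L4 pred L3: L3 stop@L0
  join L6 pred L0: · stop@L0
  join L6 pred L4: L4 stop@L0
  join L6 pred L5: L5→L4 stop@L0
  L0 → ∅
  L1 → {L4}
  L2 → {L4}
  L3 → {L4}
  L4 → {L6}
  L5 → {L6}
  L6 → ∅

DF(L1) = ["L4"]

Answer: ["L4"]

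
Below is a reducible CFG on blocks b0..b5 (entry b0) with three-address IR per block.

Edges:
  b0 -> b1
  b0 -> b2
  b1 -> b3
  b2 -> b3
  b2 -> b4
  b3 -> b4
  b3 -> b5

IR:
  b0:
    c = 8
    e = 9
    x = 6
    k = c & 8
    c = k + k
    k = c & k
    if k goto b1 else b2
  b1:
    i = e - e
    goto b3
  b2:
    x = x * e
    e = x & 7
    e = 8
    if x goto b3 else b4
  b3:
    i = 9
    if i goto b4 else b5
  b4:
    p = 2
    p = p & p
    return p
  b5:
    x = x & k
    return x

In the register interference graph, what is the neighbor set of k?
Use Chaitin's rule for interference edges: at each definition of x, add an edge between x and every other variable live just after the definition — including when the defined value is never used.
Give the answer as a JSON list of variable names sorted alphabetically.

Answer: ["c", "e", "i", "x"]

Working:
Per-block:
  b0: def={c,e,k,x} ue=∅
  b1: def={i} ue={e}
  b2: def={e,x} ue={e,x}
  b3: def={i} ue=∅
  b4: def={p} ue=∅
  b5: def={x} ue={k,x}

Backward fixpoint:
  b0: in=∅ out={e,k,x}
  b1: in={e,k,x} out={k,x}
  b2: in={e,k,x} out={k,x}
  b3: in={k,x} out={k,x}
  b4: in=∅ out=∅
  b5: in={k,x} out=∅

Conflict graph:
  c↔{e,k,x}
  e↔{c,k,x}
  i↔{k,x}
  k↔{c,e,i,x}
  p↔∅
  x↔{c,e,i,k}

N(k) = ["c", "e", "i", "x"]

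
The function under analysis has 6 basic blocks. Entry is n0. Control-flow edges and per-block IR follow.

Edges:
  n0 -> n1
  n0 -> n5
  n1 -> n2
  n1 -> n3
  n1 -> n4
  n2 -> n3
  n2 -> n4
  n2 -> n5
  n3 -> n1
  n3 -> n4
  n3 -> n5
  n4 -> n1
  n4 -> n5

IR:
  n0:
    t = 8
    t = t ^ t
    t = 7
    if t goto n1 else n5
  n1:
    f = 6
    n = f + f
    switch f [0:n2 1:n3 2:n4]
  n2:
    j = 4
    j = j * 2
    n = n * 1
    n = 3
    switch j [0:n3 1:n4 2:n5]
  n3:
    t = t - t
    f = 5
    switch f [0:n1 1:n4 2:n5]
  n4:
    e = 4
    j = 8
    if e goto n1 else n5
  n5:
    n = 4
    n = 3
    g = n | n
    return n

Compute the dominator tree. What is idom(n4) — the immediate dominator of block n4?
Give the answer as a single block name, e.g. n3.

Answer: n1

Derivation:
idom tree: n1←n0 n2←n1 n3←n1 n4←n1 n5←n0
Dom∩ at merges:
  n1: preds {n0,n3,n4}: {n0} ∩ {n0,n1,n3} ∩ {n0,n1,n4} = {n0}; idom=n0
  n3: preds {n1,n2}: {n0,n1} ∩ {n0,n1,n2} = {n0,n1}; idom=n1
  n4: preds {n1,n2,n3}: {n0,n1} ∩ {n0,n1,n2} ∩ {n0,n1,n3} = {n0,n1}; idom=n1
  n5: preds {n0,n2,n3,n4}: {n0} ∩ {n0,n1,n2} ∩ {n0,n1,n3} ∩ {n0,n1,n4} = {n0}; idom=n0

idom(n4) = n1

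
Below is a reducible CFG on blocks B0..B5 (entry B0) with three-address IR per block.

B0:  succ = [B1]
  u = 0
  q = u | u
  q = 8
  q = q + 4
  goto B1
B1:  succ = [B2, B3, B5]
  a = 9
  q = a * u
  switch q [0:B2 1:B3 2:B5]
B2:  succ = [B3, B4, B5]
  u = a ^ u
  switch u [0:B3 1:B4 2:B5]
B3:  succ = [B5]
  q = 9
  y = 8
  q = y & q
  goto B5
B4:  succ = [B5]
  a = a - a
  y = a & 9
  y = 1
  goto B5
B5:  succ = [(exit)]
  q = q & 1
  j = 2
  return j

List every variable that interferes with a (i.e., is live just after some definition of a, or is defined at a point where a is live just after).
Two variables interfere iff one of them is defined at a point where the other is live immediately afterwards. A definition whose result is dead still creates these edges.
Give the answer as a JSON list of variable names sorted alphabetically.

Answer: ["q", "u"]

Derivation:
Per-block:
  B0: def={q,u} ue=∅
  B1: def={a,q} ue={u}
  B2: def={u} ue={a,u}
  B3: def={q,y} ue=∅
  B4: def={a,y} ue={a}
  B5: def={j,q} ue={q}

Live sets:
  B0 li=∅ lo={u}
  B1 li={u} lo={a,q,u}
  B2 li={a,q,u} lo={a,q}
  B3 li=∅ lo={q}
  B4 li={a,q} lo={q}
  B5 li={q} lo=∅

Conflict graph:
  a↔{q,u}
  j↔∅
  q↔{a,u,y}
  u↔{a,q}
  y↔{q}

N(a) = ["q", "u"]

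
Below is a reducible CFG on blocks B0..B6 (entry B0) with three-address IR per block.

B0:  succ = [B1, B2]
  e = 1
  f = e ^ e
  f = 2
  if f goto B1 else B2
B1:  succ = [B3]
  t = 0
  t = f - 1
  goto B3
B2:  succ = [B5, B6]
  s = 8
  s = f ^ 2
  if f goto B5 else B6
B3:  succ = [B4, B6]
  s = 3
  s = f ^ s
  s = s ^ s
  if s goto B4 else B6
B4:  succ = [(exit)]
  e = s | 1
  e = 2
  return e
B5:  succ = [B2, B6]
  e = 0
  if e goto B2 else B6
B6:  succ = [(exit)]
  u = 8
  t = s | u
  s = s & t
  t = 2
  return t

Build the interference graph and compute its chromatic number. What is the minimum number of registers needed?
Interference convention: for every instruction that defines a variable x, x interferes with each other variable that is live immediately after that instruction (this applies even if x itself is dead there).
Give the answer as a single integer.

Per-block:
  B0 def {e,f} use ∅
  B1 def {t} use {f}
  B2 def {s} use {f}
  B3 def {s} use {f}
  B4 def {e} use {s}
  B5 def {e} use ∅
  B6 def {s,t,u} use {s}

Liveness:
  live B0: ∅→{f}
  live B1: {f}→{f}
  live B2: {f}→{f,s}
  live B3: {f}→{s}
  live B4: {s}→∅
  live B5: {f,s}→{f,s}
  live B6: {s}→∅

Interference:
  e↔{f,s}
  f↔{e,s,t}
  s↔{e,f,t,u}
  t↔{f,s}
  u↔{s}

Colouring:
  clique {e,f,s} ⇒ need ≥ 3
  assign e→r2 f→r1 s→r0 t→r2 u→r1 — no edge inside a register ⇒ χ ≤ 3
  χ = 3

Answer: 3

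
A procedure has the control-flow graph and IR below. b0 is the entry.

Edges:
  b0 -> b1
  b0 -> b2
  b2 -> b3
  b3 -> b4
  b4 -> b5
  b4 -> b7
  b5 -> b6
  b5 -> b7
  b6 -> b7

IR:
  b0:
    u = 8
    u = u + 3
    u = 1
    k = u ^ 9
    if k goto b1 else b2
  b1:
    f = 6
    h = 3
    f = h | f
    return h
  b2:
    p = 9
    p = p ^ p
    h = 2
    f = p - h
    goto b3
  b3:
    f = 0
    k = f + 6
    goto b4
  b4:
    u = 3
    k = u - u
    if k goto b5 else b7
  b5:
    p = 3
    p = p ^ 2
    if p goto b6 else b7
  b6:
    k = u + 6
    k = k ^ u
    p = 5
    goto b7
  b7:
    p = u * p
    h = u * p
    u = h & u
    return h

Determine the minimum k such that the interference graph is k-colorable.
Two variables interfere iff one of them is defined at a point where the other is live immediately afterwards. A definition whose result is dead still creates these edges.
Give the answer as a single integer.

Block summaries:
  b0: def={k,u} ue=∅
  b1: def={f,h} ue=∅
  b2: def={f,h,p} ue=∅
  b3: def={f,k} ue=∅
  b4: def={k,u} ue=∅
  b5: def={p} ue=∅
  b6: def={k,p} ue={u}
  b7: def={h,p,u} ue={p,u}

Live sets:
  live b0: ∅→∅
  live b1: ∅→∅
  live b2: ∅→{p}
  live b3: {p}→{p}
  live b4: {p}→{p,u}
  live b5: {u}→{p,u}
  live b6: {u}→{p,u}
  live b7: {p,u}→∅

Interfere edges:
  f: {h,p}
  h: {f,p,u}
  k: {p,u}
  p: {f,h,k,u}
  u: {h,k,p}

Chromatic number:
  clique {f,h,p} ⇒ need ≥ 3
  assign f→c2 h→c1 k→c1 p→c0 u→c2 — no edge inside a register ⇒ χ ≤ 3
  χ = 3

Answer: 3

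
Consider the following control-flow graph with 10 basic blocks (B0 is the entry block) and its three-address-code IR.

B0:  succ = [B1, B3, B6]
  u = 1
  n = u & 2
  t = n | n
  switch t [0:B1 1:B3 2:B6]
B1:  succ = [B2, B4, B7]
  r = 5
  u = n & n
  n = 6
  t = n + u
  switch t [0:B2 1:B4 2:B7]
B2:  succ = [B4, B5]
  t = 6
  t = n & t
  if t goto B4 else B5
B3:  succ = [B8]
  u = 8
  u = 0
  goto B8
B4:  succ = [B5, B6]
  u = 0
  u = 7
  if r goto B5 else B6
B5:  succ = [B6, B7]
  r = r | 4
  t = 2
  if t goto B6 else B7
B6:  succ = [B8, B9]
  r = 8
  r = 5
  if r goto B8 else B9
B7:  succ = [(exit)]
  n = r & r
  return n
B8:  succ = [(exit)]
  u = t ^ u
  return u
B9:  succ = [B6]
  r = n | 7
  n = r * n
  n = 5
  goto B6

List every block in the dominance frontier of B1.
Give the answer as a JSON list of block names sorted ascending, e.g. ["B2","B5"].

idom tree: B1←B0 B2←B1 B3←B0 B4←B1 B5←B1 B6←B0 B7←B1 B8←B0 B9←B6
Dom at joins:
  B4: preds {B1,B2}: {B0,B1} ∩ {B0,B1,B2} = {B0,B1}; idom=B1
  B5: preds {B2,B4}: {B0,B1,B2} ∩ {B0,B1,B4} = {B0,B1}; idom=B1
  B6: preds {B0,B4,B5,B9}: {B0} ∩ {B0,B1,B4} ∩ {B0,B1,B5} ∩ {B0,B6,B9} = {B0}; idom=B0
  B7: preds {B1,B5}: {B0,B1} ∩ {B0,B1,B5} = {B0,B1}; idom=B1
  B8: preds {B3,B6}: {B0,B3} ∩ {B0,B6} = {B0}; idom=B0

DF derivation:
  B4←B1: walk · to B1
  B4←B2: walk B2 to B1
  B5←B2: walk B2 to B1
  B5←B4: walk B4 to B1
  B6←B0: walk · to B0
  B6←B4: walk B4→B1 to B0
  B6←B5: walk B5→B1 to B0
  B6←B9: walk B9→B6 to B0
  B7←B1: walk · to B1
  B7←B5: walk B5 to B1
  B8←B3: walk B3 to B0
  B8←B6: walk B6 to B0
  B0 → ∅
  B1 → {B6}
  B2 → {B4,B5}
  B3 → {B8}
  B4 → {B5,B6}
  B5 → {B6,B7}
  B6 → {B6,B8}
  B7 → ∅
  B8 → ∅
  B9 → {B6}

DF(B1) = ["B6"]

Answer: ["B6"]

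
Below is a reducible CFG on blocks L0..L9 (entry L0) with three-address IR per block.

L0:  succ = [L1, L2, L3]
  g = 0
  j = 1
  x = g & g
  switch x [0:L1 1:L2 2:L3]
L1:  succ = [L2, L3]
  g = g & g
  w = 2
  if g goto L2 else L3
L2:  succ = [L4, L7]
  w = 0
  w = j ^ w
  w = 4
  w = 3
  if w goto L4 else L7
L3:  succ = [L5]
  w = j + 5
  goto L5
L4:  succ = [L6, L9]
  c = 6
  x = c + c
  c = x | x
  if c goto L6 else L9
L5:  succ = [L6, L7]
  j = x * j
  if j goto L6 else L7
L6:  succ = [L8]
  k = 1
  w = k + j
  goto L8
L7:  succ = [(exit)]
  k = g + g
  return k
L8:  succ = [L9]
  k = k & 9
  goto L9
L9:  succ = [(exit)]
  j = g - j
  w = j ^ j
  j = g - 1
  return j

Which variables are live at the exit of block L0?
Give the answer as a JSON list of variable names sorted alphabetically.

def/use:
  L0 def {g,j,x} use ∅
  L1 def {g,w} use {g}
  L2 def {w} use {j}
  L3 def {w} use {j}
  L4 def {c,x} use ∅
  L5 def {j} use {j,x}
  L6 def {k,w} use {j}
  L7 def {k} use {g}
  L8 def {k} use {k}
  L9 def {j,w} use {g,j}

Liveness:
  L0: in=∅ out={g,j,x}
  L1: in={g,j,x} out={g,j,x}
  L2: in={g,j} out={g,j}
  L3: in={g,j,x} out={g,j,x}
  L4: in={g,j} out={g,j}
  L5: in={g,j,x} out={g,j}
  L6: in={g,j} out={g,j,k}
  L7: in={g} out=∅
  L8: in={g,j,k} out={g,j}
  L9: in={g,j} out=∅

live-out(L0) = ["g", "j", "x"]

Answer: ["g", "j", "x"]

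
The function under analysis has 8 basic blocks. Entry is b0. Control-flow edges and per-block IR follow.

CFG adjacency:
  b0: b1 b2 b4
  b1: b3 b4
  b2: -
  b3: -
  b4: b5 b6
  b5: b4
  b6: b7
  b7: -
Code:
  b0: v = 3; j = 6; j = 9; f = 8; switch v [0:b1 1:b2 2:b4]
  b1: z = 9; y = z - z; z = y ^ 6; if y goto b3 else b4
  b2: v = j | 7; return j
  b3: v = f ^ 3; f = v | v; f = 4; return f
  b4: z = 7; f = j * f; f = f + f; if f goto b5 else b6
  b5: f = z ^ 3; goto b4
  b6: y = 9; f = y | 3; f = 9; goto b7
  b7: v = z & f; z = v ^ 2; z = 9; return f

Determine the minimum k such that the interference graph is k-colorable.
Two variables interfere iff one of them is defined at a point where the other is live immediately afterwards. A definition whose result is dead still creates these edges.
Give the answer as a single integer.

def/use:
  b0 def {f,j,v} use ∅
  b1 def {y,z} use ∅
  b2 def {v} use {j}
  b3 def {f,v} use {f}
  b4 def {f,z} use {f,j}
  b5 def {f} use {z}
  b6 def {f,y} use ∅
  b7 def {v,z} use {f,z}

Live sets:
  b0: in=∅ out={f,j}
  b1: in={f,j} out={f,j}
  b2: in={j} out=∅
  b3: in={f} out=∅
  b4: in={f,j} out={j,z}
  b5: in={j,z} out={f,j}
  b6: in={z} out={f,z}
  b7: in={f,z} out=∅

Conflict graph:
  f: {j,v,y,z}
  j: {f,v,y,z}
  v: {f,j}
  y: {f,j,z}
  z: {f,j,y}

Registers:
  lower bound: {f,j,y,z} mutually conflict ⇒ χ ≥ 4
  assign f→c0 j→c1 v→c2 y→c2 z→c3 — no edge inside a register ⇒ χ ≤ 4
  χ = 4

Answer: 4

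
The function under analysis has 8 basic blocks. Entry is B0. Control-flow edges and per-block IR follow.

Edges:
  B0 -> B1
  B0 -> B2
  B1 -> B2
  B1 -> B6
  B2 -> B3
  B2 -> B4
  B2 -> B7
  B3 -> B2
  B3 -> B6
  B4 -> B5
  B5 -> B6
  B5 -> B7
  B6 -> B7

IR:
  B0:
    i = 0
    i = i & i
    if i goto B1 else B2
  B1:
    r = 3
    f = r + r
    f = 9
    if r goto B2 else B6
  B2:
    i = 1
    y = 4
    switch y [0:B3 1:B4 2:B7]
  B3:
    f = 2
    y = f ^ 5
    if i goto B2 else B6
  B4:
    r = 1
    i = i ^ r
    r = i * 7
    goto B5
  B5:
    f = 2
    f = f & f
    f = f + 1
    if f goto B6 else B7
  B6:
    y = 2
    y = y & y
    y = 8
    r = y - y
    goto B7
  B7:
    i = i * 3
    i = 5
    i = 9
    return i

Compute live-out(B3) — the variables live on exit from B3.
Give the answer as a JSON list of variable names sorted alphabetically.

Answer: ["i"]

Working:
Block summaries:
  B0: {i} / ∅
  B1: {f,r} / ∅
  B2: {i,y} / ∅
  B3: {f,y} / {i}
  B4: {i,r} / {i}
  B5: {f} / ∅
  B6: {r,y} / ∅
  B7: {i} / {i}

Liveness:
  B0 li=∅ lo={i}
  B1 li={i} lo={i}
  B2 li=∅ lo={i}
  B3 li={i} lo={i}
  B4 li={i} lo={i}
  B5 li={i} lo={i}
  B6 li={i} lo={i}
  B7 li={i} lo=∅

live-out(B3) = ["i"]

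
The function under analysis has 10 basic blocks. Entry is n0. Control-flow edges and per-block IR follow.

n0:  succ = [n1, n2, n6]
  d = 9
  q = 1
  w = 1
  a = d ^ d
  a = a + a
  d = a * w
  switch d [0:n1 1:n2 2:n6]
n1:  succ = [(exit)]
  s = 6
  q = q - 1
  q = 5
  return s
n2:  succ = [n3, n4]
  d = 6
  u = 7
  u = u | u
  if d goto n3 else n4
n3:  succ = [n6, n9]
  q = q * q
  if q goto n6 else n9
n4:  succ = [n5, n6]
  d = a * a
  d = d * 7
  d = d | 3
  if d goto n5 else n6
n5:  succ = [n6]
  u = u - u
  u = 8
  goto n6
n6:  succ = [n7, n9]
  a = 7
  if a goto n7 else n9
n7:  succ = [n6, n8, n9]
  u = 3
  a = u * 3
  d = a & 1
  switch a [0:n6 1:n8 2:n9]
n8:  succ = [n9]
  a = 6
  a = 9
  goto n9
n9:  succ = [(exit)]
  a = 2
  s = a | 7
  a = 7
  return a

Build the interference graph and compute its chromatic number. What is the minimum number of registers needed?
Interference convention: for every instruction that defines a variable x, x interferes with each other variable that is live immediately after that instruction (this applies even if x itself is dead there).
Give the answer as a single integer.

def/use:
  n0: {a,d,q,w} / ∅
  n1: {q,s} / {q}
  n2: {d,u} / ∅
  n3: {q} / {q}
  n4: {d} / {a}
  n5: {u} / {u}
  n6: {a} / ∅
  n7: {a,d,u} / ∅
  n8: {a} / ∅
  n9: {a,s} / ∅

Liveness:
  live n0: ∅→{a,q}
  live n1: {q}→∅
  live n2: {a,q}→{a,q,u}
  live n3: {q}→∅
  live n4: {a,u}→{u}
  live n5: {u}→∅
  live n6: ∅→∅
  live n7: ∅→∅
  live n8: ∅→∅
  live n9: ∅→∅

Interference:
  a↔{d,q,u,w}
  d↔{a,q,u,w}
  q↔{a,d,s,u,w}
  s↔{q}
  u↔{a,d,q}
  w↔{a,d,q}

Chromatic number:
  lower bound: {a,d,q,u} mutually conflict ⇒ χ ≥ 4
  4-colouring: c0={q}  c1={a,s}  c2={d}  c3={u,w}
  χ = 4

Answer: 4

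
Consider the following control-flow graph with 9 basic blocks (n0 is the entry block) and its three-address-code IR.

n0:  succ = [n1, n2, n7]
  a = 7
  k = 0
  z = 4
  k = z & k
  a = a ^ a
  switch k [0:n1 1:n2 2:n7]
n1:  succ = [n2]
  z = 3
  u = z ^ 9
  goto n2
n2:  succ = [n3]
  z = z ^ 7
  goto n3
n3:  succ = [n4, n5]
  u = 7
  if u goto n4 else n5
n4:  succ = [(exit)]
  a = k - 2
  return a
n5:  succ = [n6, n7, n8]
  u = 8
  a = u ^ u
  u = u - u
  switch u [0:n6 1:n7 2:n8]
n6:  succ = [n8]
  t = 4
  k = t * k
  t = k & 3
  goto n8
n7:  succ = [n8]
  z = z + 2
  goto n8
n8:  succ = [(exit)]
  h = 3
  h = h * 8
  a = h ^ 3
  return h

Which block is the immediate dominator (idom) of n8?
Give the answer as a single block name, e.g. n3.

Answer: n0

Analysis:
idom tree: n1←n0 n2←n0 n3←n2 n4←n3 n5←n3 n6←n5 n7←n0 n8←n0
Dom∩ at merges:
  n2: preds {n0,n1}: {n0} ∩ {n0,n1} = {n0}; idom=n0
  n7: preds {n0,n5}: {n0} ∩ {n0,n2,n3,n5} = {n0}; idom=n0
  n8: preds {n5,n6,n7}: {n0,n2,n3,n5} ∩ {n0,n2,n3,n5,n6} ∩ {n0,n7} = {n0}; idom=n0

idom(n8) = n0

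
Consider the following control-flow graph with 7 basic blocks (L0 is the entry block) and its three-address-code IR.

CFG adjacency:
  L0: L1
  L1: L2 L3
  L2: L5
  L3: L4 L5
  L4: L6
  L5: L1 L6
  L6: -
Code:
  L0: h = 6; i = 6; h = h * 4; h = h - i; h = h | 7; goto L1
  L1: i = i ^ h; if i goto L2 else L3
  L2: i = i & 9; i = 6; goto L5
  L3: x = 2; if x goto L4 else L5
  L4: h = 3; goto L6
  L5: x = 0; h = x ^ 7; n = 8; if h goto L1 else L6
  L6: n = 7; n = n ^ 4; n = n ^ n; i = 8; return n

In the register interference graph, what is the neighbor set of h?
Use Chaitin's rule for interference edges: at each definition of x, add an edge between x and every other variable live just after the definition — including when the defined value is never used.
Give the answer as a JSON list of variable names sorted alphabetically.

Block summaries:
  L0: {h,i} / ∅
  L1: {i} / {h,i}
  L2: {i} / {i}
  L3: {x} / ∅
  L4: {h} / ∅
  L5: {h,n,x} / ∅
  L6: {i,n} / ∅

Liveness:
  L0 li=∅ lo={h,i}
  L1 li={h,i} lo={i}
  L2 li={i} lo={i}
  L3 li={i} lo={i}
  L4 li=∅ lo=∅
  L5 li={i} lo={h,i}
  L6 li=∅ lo=∅

Interfere edges:
  h — {i,n}
  i — {h,n,x}
  n — {h,i}
  x — {i}

N(h) = ["i", "n"]

Answer: ["i", "n"]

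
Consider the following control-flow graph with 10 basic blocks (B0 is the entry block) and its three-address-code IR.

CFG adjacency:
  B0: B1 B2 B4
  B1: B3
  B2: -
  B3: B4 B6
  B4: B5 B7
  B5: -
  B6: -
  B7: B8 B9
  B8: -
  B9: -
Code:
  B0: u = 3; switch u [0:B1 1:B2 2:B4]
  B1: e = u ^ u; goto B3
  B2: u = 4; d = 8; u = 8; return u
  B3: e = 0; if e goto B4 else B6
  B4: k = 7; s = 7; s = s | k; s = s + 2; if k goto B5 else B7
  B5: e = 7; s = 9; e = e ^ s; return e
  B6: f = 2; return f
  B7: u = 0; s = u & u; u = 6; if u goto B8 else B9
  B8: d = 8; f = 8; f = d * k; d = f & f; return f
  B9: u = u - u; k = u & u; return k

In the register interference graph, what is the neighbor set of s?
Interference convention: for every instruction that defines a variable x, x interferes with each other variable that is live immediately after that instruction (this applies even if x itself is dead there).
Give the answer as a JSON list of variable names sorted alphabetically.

Answer: ["e", "k"]

Derivation:
Per-block:
  B0 def {u} use ∅
  B1 def {e} use {u}
  B2 def {d,u} use ∅
  B3 def {e} use ∅
  B4 def {k,s} use ∅
  B5 def {e,s} use ∅
  B6 def {f} use ∅
  B7 def {s,u} use ∅
  B8 def {d,f} use {k}
  B9 def {k,u} use {u}

Backward fixpoint:
  live B0: ∅→{u}
  live B1: {u}→∅
  live B2: ∅→∅
  live B3: ∅→∅
  live B4: ∅→{k}
  live B5: ∅→∅
  live B6: ∅→∅
  live B7: {k}→{k,u}
  live B8: {k}→∅
  live B9: {u}→∅

Interference:
  d↔{f,k}
  e↔{s}
  f↔{d,k}
  k↔{d,f,s,u}
  s↔{e,k}
  u↔{k}

N(s) = ["e", "k"]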